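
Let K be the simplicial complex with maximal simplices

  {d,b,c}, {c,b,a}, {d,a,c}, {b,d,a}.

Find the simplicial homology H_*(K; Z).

H_0 ≅ Z,  H_1 = 0,  H_2 ≅ Z.

Take the total order a < b < c < d on the vertex set. Then K (dimension 2) consists of the simplices:

  0-simplices (4): a, b, c, d
  1-simplices (6): ab, ac, ad, bc, bd, cd
  2-simplices (4): abc, abd, acd, bcd

so the chain groups are C_0 ≅ Z^4, C_1 ≅ Z^6, C_2 ≅ Z^4.

∂_1: C_1 → C_0 is given by ∂[p,q] = [q] − [p].
As a 4×6 matrix over Z this has rank 3, with invariant factors (1,1,1).

∂_2: C_2 → C_1 acts by ∂[p,q,r] = [q,r] − [p,r] + [p,q]. For instance
  ∂abd = bd − ad + ab,
  ∂abc = bc − ac + ab.
This gives a 6×4 integer matrix of rank 3; reducing to Smith normal form yields diagonal entries (1,1,1).

Now H_k = ker ∂_k / im ∂_{k+1}, so:

  H_0: rank C_0 − rank ∂_1 = 4 − 3 = 1, and the invariant factors of ∂_1 are all 1, so H_0 ≅ Z.
  H_1: rank ker ∂_1 − rank ∂_2 = (6 − 3) − 3 = 0, and the invariant factors of ∂_2 are all 1, so H_1 ≅ 0.
  H_2: rank ker ∂_2 − rank ∂_3 = (4 − 3) − 0 = 1, and there is no ∂_3, so H_2 ≅ Z.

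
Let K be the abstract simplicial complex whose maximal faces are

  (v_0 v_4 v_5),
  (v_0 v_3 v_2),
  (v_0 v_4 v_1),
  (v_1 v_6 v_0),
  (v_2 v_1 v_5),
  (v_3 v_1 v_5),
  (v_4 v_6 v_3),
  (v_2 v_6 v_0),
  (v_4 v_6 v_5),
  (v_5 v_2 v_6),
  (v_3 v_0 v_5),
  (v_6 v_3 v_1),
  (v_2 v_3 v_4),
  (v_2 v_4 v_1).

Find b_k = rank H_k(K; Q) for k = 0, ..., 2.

Take the total order v_0 < v_1 < v_2 < v_3 < v_4 < v_5 < v_6 on the vertex set. Then K (dimension 2) consists of the simplices:

  0-simplices (7): [v_0], [v_1], [v_2], [v_3], [v_4], [v_5], [v_6]
  1-simplices (21): (21 of them)
  2-simplices (14): (14 of them)

giving chain groups C_0 ≅ Z^7, C_1 ≅ Z^21, C_2 ≅ Z^14.

∂_1: C_1 → C_0 sends each edge [p,q] (with p < q) to q − p. For instance
  ∂[v_2,v_3] = [v_3] − [v_2].
As a 7×21 matrix over Z this has rank 6, with invariant factors (1,1,1,1,1,1).

Boundary ∂_2: C_2 → C_1 maps a triangle to the signed sum of its edges. For instance
  ∂[v_2,v_5,v_6] = [v_5,v_6] − [v_2,v_6] + [v_2,v_5],
  ∂[v_1,v_2,v_4] = [v_2,v_4] − [v_1,v_4] + [v_1,v_2].
As a 21×14 matrix over Z this has rank 13, with invariant factors (1,1,1,1,1,1,1,1,1,1,1,1,1).

Reading off H_k = ker ∂_k / im ∂_{k+1}:

  H_0: rank C_0 − rank ∂_1 = 7 − 6 = 1, and the invariant factors of ∂_1 are all 1, so H_0 ≅ Z.
  H_1: rank ker ∂_1 − rank ∂_2 = (21 − 6) − 13 = 2, and the invariant factors of ∂_2 are all 1, so H_1 ≅ Z^2.
  H_2: rank ker ∂_2 − rank ∂_3 = (14 − 13) − 0 = 1, and there is no ∂_3, so H_2 ≅ Z.

Hence the Betti numbers are b_0 = 1, b_1 = 2, b_2 = 1.

b_0 = 1, b_1 = 2, b_2 = 1.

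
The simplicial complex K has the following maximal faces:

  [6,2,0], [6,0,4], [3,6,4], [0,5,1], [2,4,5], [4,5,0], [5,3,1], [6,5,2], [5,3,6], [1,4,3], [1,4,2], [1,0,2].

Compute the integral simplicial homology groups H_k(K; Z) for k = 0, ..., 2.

H_0 = Z,  H_1 = Z/2,  H_2 = 0.

Fix the vertex order 0 < 1 < 2 < 3 < 4 < 5 < 6 and write every simplex with vertices in increasing order. Then dim K = 2 and the simplices of K are:

  0-simplices (7): [0], [1], [2], [3], [4], [5], [6]
  1-simplices (18): [0,1], [0,2], [0,4], [0,5], [0,6], [1,2], [1,3], [1,4], [1,5], [2,4], [2,5], [2,6], [3,4], [3,5], [3,6], [4,5], [4,6], [5,6]
  2-simplices (12): [0,1,2], [0,1,5], [0,2,6], [0,4,5], [0,4,6], [1,2,4], [1,3,4], [1,3,5], [2,4,5], [2,5,6], [3,4,6], [3,5,6]

so the chain groups are C_0 ≅ Z^7, C_1 ≅ Z^18, C_2 ≅ Z^12.

The boundary map ∂_1: C_1 → C_0 maps an edge to its endpoints' difference, ∂[p,q] = q − p. For instance
  ∂[4,6] = [6] − [4].
As a 7×18 matrix over Z this has rank 6, with invariant factors (1,1,1,1,1,1).

The boundary map ∂_2: C_2 → C_1 maps a triangle to the signed sum of its edges. For instance
  ∂[1,2,4] = [2,4] − [1,4] + [1,2],
  ∂[0,4,6] = [4,6] − [0,6] + [0,4].
The resulting 18×12 matrix has rank 12, and its Smith normal form has invariant factors (1,1,1,1,1,1,1,1,1,1,1,2).

Reading off H_k = ker ∂_k / im ∂_{k+1}:

  H_0: rank C_0 − rank ∂_1 = 7 − 6 = 1, and the invariant factors of ∂_1 are all 1, so H_0 = Z.
  H_1: rank ker ∂_1 − rank ∂_2 = (18 − 6) − 12 = 0, and ∂_2 has invariant factor 2 > 1, so H_1 = Z/2.
  H_2: rank ker ∂_2 − rank ∂_3 = (12 − 12) − 0 = 0, and there is no ∂_3, so H_2 = 0.

As a check, the Euler characteristic is 7 − 18 + 12 = 1, which agrees with 1 − 0 + 0 = 1.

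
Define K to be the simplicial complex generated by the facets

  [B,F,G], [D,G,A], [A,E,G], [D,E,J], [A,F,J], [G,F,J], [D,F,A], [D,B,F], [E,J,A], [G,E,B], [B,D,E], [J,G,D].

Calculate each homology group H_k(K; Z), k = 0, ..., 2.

H_0 = Z,  H_1 = Z/2,  H_2 = 0.

Fix the vertex order A < B < D < E < F < G < J and write every simplex with vertices in increasing order. Then dim K = 2 and the simplices of K are:

  0-simplices (7): A, B, D, E, F, G, J
  1-simplices (18): AD, AE, AF, AG, AJ, BD, BE, BF, BG, DE, DF, DG, DJ, EG, EJ, FG, FJ, GJ
  2-simplices (12): ADF, ADG, AEG, AEJ, AFJ, BDE, BDF, BEG, BFG, DEJ, DGJ, FGJ

giving chain groups C_0 ≅ Z^7, C_1 ≅ Z^18, C_2 ≅ Z^12.

The boundary map ∂_1: C_1 → C_0 sends each edge [p,q] (with p < q) to q − p. For instance
  ∂FG = G − F.
The 7×18 boundary matrix has rank 6 and Smith normal form diag(1,1,1,1,1,1).

The boundary map ∂_2: C_2 → C_1 acts by ∂[p,q,r] = [q,r] − [p,r] + [p,q]. For instance
  ∂DEJ = EJ − DJ + DE,
  ∂ADF = DF − AF + AD.
This gives a 18×12 integer matrix of rank 12; reducing to Smith normal form yields diagonal entries (1,1,1,1,1,1,1,1,1,1,1,2).

Reading off H_k = ker ∂_k / im ∂_{k+1}:

  H_0: rank C_0 − rank ∂_1 = 7 − 6 = 1, and the invariant factors of ∂_1 are all 1, so H_0 ≅ Z.
  H_1: rank ker ∂_1 − rank ∂_2 = (18 − 6) − 12 = 0, and ∂_2 has invariant factor 2 > 1, so H_1 ≅ Z/2.
  H_2: rank ker ∂_2 − rank ∂_3 = (12 − 12) − 0 = 0, and there is no ∂_3, so H_2 ≅ 0.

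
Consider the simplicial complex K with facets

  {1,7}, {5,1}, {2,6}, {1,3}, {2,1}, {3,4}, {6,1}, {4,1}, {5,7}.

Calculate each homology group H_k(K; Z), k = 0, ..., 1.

H_0 = Z,  H_1 = Z^3.

Fix the vertex order 1 < 2 < 3 < 4 < 5 < 6 < 7 and write every simplex with vertices in increasing order. Then dim K = 1 and the simplices of K are:

  0-simplices (7): [1], [2], [3], [4], [5], [6], [7]
  1-simplices (9): [1,2], [1,3], [1,4], [1,5], [1,6], [1,7], [2,6], [3,4], [5,7]

so the chain groups are C_0 ≅ Z^7, C_1 ≅ Z^9.

Boundary ∂_1: C_1 → C_0 is given by ∂[p,q] = [q] − [p]. For instance
  ∂[1,2] = [2] − [1].
The 7×9 boundary matrix has rank 6 and Smith normal form diag(1,1,1,1,1,1).

From H_k ≅ ker(∂_k) / im(∂_{k+1}) we obtain:

  H_0: rank C_0 − rank ∂_1 = 7 − 6 = 1, and the invariant factors of ∂_1 are all 1, so H_0 ≅ Z.
  H_1: rank ker ∂_1 − rank ∂_2 = (9 − 6) − 0 = 3, and there is no ∂_2, so H_1 ≅ Z^3.

(K is a triangulation of a wedge of 3 circles.)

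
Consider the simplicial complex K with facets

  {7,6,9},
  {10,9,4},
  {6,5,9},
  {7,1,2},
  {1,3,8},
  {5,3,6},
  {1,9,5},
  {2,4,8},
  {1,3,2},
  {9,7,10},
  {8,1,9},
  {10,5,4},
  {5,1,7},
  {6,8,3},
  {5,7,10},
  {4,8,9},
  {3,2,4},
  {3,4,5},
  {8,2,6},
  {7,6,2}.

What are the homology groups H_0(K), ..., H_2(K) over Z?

H_0 ≅ Z,  H_1 ≅ Z ⊕ Z_2,  H_2 = 0.

Take the total order 1 < 2 < 3 < 4 < 5 < 6 < 7 < 8 < 9 < 10 on the vertex set. Then K (dimension 2) consists of the simplices:

  0-simplices (10): [1], [2], [3], [4], [5], [6], [7], [8], [9], [10]
  1-simplices (30): (30 of them)
  2-simplices (20): (20 of them)

giving chain groups C_0 ≅ Z^10, C_1 ≅ Z^30, C_2 ≅ Z^20.

∂_1: C_1 → C_0 maps an edge to its endpoints' difference, ∂[p,q] = q − p.
As a 10×30 matrix over Z this has rank 9, with invariant factors (1,1,1,1,1,1,1,1,1).

The boundary map ∂_2: C_2 → C_1 maps a triangle to the signed sum of its edges. For instance
  ∂[3,5,6] = [5,6] − [3,6] + [3,5],
  ∂[2,6,8] = [6,8] − [2,8] + [2,6].
The 30×20 boundary matrix has rank 20 and Smith normal form diag(1,1,1,1,1,1,1,1,1,1,1,1,1,1,1,1,1,1,1,2).

Now H_k = ker ∂_k / im ∂_{k+1}, so:

  H_0: rank C_0 − rank ∂_1 = 10 − 9 = 1, and the invariant factors of ∂_1 are all 1, so H_0 ≅ Z.
  H_1: rank ker ∂_1 − rank ∂_2 = (30 − 9) − 20 = 1, and ∂_2 has invariant factor 2 > 1, so H_1 ≅ Z ⊕ Z_2.
  H_2: rank ker ∂_2 − rank ∂_3 = (20 − 20) − 0 = 0, and there is no ∂_3, so H_2 ≅ 0.

As a check, the Euler characteristic is 10 − 30 + 20 = 0, which agrees with 1 − 1 + 0 = 0.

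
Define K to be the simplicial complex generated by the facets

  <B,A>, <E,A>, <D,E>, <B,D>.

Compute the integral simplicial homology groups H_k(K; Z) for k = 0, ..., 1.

H_0 = Z,  H_1 = Z.

Order the vertices as A < B < D < E. Listing each simplex with vertices in this order, K has dimension 1 with simplices:

  0-simplices (4): A, B, D, E
  1-simplices (4): AB, AE, BD, DE

so the chain groups are C_0 ≅ Z^4, C_1 ≅ Z^4.

Boundary ∂_1: C_1 → C_0 maps an edge to its endpoints' difference, ∂[p,q] = q − p.
The resulting 4×4 matrix has rank 3, and its Smith normal form has invariant factors (1,1,1).

Computing H_k = (kernel of ∂_k) / (image of ∂_{k+1}):

  H_0: rank C_0 − rank ∂_1 = 4 − 3 = 1, and the invariant factors of ∂_1 are all 1, so H_0 ≅ Z.
  H_1: rank ker ∂_1 − rank ∂_2 = (4 − 3) − 0 = 1, and there is no ∂_2, so H_1 ≅ Z.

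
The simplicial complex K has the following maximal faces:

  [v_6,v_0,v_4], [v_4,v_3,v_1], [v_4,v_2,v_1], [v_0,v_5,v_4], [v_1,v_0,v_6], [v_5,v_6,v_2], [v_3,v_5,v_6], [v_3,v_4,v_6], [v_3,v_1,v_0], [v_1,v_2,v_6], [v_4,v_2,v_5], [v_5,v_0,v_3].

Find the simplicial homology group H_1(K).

H_1 = Z/2Z.

We work with the vertex ordering v_0 < v_1 < v_2 < v_3 < v_4 < v_5 < v_6. The simplices of K, each written with vertices in increasing order, are:

  0-simplices (7): [v_0], [v_1], [v_2], [v_3], [v_4], [v_5], [v_6]
  1-simplices (18): (18 of them)
  2-simplices (12): (12 of them)

Hence C_0 ≅ Z^7, C_1 ≅ Z^18, C_2 ≅ Z^12.

Boundary ∂_1: C_1 → C_0 maps an edge to its endpoints' difference, ∂[p,q] = q − p. For instance
  ∂[v_1,v_6] = [v_6] − [v_1].
This gives a 7×18 integer matrix of rank 6; reducing to Smith normal form yields diagonal entries (1,1,1,1,1,1).

∂_2: C_2 → C_1 maps a triangle to the signed sum of its edges. For instance
  ∂[v_0,v_1,v_6] = [v_1,v_6] − [v_0,v_6] + [v_0,v_1],
  ∂[v_1,v_2,v_4] = [v_2,v_4] − [v_1,v_4] + [v_1,v_2].
The resulting 18×12 matrix has rank 12, and its Smith normal form has invariant factors (1,1,1,1,1,1,1,1,1,1,1,2).

Now H_k = ker ∂_k / im ∂_{k+1}, so:

  H_1: rank ker ∂_1 − rank ∂_2 = (18 − 6) − 12 = 0, and ∂_2 has invariant factor 2 > 1, so H_1 = Z/2Z.

(K is a triangulation of the real projective plane RP^2.)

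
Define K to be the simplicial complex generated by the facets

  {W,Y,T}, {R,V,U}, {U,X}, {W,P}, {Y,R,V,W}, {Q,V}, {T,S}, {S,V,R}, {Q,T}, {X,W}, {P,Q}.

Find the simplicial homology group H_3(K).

We work with the vertex ordering P < Q < R < S < T < U < V < W < X < Y. The simplices of K, each written with vertices in increasing order, are:

  0-simplices (10): P, Q, R, S, T, U, V, W, X, Y
  1-simplices (19): PQ, PW, QT, QV, RS, RU, RV, RW, RY, ST, SV, TW, TY, UV, UX, VW, VY, WX, WY
  2-simplices (7): RSV, RUV, RVW, RVY, RWY, TWY, VWY
  3-simplices (1): RVWY

giving chain groups C_0 ≅ Z^10, C_1 ≅ Z^19, C_2 ≅ Z^7, C_3 ≅ Z^1.

The boundary map ∂_1: C_1 → C_0 sends each edge [p,q] (with p < q) to q − p. For instance
  ∂PW = W − P.
The 10×19 boundary matrix has rank 9 and Smith normal form diag(1,1,1,1,1,1,1,1,1).

The boundary map ∂_2: C_2 → C_1 maps a triangle to the signed sum of its edges. For instance
  ∂RVW = VW − RW + RV,
  ∂RWY = WY − RY + RW.
The 19×7 boundary matrix has rank 6 and Smith normal form diag(1,1,1,1,1,1).

The boundary map ∂_3: C_3 → C_2 sends each 3-simplex σ to the alternating sum Σ_i (−1)^i (σ with its i-th vertex removed). For instance
  ∂RVWY = VWY − RWY + RVY − RVW.
The 7×1 boundary matrix has rank 1 and Smith normal form diag(1).

Computing H_k = (kernel of ∂_k) / (image of ∂_{k+1}):

  H_3: rank ker ∂_3 − rank ∂_4 = (1 − 1) − 0 = 0, and there is no ∂_4, so H_3 = 0.

H_3 ≅ 0.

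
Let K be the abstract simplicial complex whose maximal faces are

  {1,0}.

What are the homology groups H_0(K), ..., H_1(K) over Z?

H_0 = Z,  H_1 = 0.

Order the vertices as 0 < 1. Listing each simplex with vertices in this order, K has dimension 1 with simplices:

  0-simplices (2): [0], [1]
  1-simplices (1): [0,1]

so the chain groups are C_0 ≅ Z^2, C_1 ≅ Z^1.

∂_1: C_1 → C_0 sends each edge [p,q] (with p < q) to q − p. For instance
  ∂[0,1] = [1] − [0].
The resulting 2×1 matrix has rank 1, and its Smith normal form has invariant factors (1).

From H_k ≅ ker(∂_k) / im(∂_{k+1}) we obtain:

  H_0: rank C_0 − rank ∂_1 = 2 − 1 = 1, and the invariant factors of ∂_1 are all 1, so H_0 = Z.
  H_1: rank ker ∂_1 − rank ∂_2 = (1 − 1) − 0 = 0, and there is no ∂_2, so H_1 = 0.

(K is a triangulation of the 1-simplex.)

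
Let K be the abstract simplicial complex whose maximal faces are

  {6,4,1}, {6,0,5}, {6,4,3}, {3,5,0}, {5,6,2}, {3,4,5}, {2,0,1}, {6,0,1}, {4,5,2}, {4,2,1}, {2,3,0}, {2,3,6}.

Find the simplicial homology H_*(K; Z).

H_0 ≅ Z,  H_1 ≅ Z/2,  H_2 = 0.

Take the total order 0 < 1 < 2 < 3 < 4 < 5 < 6 on the vertex set. Then K (dimension 2) consists of the simplices:

  0-simplices (7): [0], [1], [2], [3], [4], [5], [6]
  1-simplices (18): [0,1], [0,2], [0,3], [0,5], [0,6], [1,2], [1,4], [1,6], [2,3], [2,4], [2,5], [2,6], [3,4], [3,5], [3,6], [4,5], [4,6], [5,6]
  2-simplices (12): [0,1,2], [0,1,6], [0,2,3], [0,3,5], [0,5,6], [1,2,4], [1,4,6], [2,3,6], [2,4,5], [2,5,6], [3,4,5], [3,4,6]

Hence C_0 ≅ Z^7, C_1 ≅ Z^18, C_2 ≅ Z^12.

∂_1: C_1 → C_0 is given by ∂[p,q] = [q] − [p].
The 7×18 boundary matrix has rank 6 and Smith normal form diag(1,1,1,1,1,1).

The boundary map ∂_2: C_2 → C_1 acts by ∂[p,q,r] = [q,r] − [p,r] + [p,q]. For instance
  ∂[3,4,5] = [4,5] − [3,5] + [3,4],
  ∂[2,5,6] = [5,6] − [2,6] + [2,5].
This gives a 18×12 integer matrix of rank 12; reducing to Smith normal form yields diagonal entries (1,1,1,1,1,1,1,1,1,1,1,2).

Computing H_k = (kernel of ∂_k) / (image of ∂_{k+1}):

  H_0: rank C_0 − rank ∂_1 = 7 − 6 = 1, and the invariant factors of ∂_1 are all 1, so H_0 = Z.
  H_1: rank ker ∂_1 − rank ∂_2 = (18 − 6) − 12 = 0, and ∂_2 has invariant factor 2 > 1, so H_1 = Z/2.
  H_2: rank ker ∂_2 − rank ∂_3 = (12 − 12) − 0 = 0, and there is no ∂_3, so H_2 = 0.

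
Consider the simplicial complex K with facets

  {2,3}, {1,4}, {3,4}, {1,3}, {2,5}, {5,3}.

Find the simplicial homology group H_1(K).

Fix the vertex order 1 < 2 < 3 < 4 < 5 and write every simplex with vertices in increasing order. Then dim K = 1 and the simplices of K are:

  0-simplices (5): [1], [2], [3], [4], [5]
  1-simplices (6): [1,3], [1,4], [2,3], [2,5], [3,4], [3,5]

giving chain groups C_0 ≅ Z^5, C_1 ≅ Z^6.

The boundary map ∂_1: C_1 → C_0 maps an edge to its endpoints' difference, ∂[p,q] = q − p.
This gives a 5×6 integer matrix of rank 4; reducing to Smith normal form yields diagonal entries (1,1,1,1).

From H_k ≅ ker(∂_k) / im(∂_{k+1}) we obtain:

  H_1: rank ker ∂_1 − rank ∂_2 = (6 − 4) − 0 = 2, and there is no ∂_2, so H_1 = Z^2.

H_1 ≅ Z^2.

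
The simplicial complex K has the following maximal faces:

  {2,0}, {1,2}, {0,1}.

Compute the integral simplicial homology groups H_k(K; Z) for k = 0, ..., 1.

We work with the vertex ordering 0 < 1 < 2. The simplices of K, each written with vertices in increasing order, are:

  0-simplices (3): [0], [1], [2]
  1-simplices (3): [0,1], [0,2], [1,2]

Hence C_0 ≅ Z^3, C_1 ≅ Z^3.

∂_1: C_1 → C_0 is given by ∂[p,q] = [q] − [p].
The resulting 3×3 matrix has rank 2, and its Smith normal form has invariant factors (1,1).

Reading off H_k = ker ∂_k / im ∂_{k+1}:

  H_0: rank C_0 − rank ∂_1 = 3 − 2 = 1, and the invariant factors of ∂_1 are all 1, so H_0 = Z.
  H_1: rank ker ∂_1 − rank ∂_2 = (3 − 2) − 0 = 1, and there is no ∂_2, so H_1 = Z.

H_0 = Z,  H_1 = Z.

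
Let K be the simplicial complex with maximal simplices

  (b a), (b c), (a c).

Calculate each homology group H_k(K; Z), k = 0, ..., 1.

H_0 ≅ Z,  H_1 ≅ Z.

We work with the vertex ordering a < b < c. The simplices of K, each written with vertices in increasing order, are:

  0-simplices (3): a, b, c
  1-simplices (3): ab, ac, bc

Hence C_0 ≅ Z^3, C_1 ≅ Z^3.

∂_1: C_1 → C_0 sends each edge [p,q] (with p < q) to q − p. For instance
  ∂ac = c − a.
As a 3×3 matrix over Z this has rank 2, with invariant factors (1,1).

Now H_k = ker ∂_k / im ∂_{k+1}, so:

  H_0: rank C_0 − rank ∂_1 = 3 − 2 = 1, and the invariant factors of ∂_1 are all 1, so H_0 = Z.
  H_1: rank ker ∂_1 − rank ∂_2 = (3 − 2) − 0 = 1, and there is no ∂_2, so H_1 = Z.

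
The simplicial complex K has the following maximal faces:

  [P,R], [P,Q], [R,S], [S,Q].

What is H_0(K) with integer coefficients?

H_0 ≅ Z.

Fix the vertex order P < Q < R < S and write every simplex with vertices in increasing order. Then dim K = 1 and the simplices of K are:

  0-simplices (4): P, Q, R, S
  1-simplices (4): PQ, PR, QS, RS

giving chain groups C_0 ≅ Z^4, C_1 ≅ Z^4.

Boundary ∂_1: C_1 → C_0 maps an edge to its endpoints' difference, ∂[p,q] = q − p.
The 4×4 boundary matrix has rank 3 and Smith normal form diag(1,1,1).

Computing H_k = (kernel of ∂_k) / (image of ∂_{k+1}):

  H_0: rank C_0 − rank ∂_1 = 4 − 3 = 1, and the invariant factors of ∂_1 are all 1, so H_0 ≅ Z.

(K is a triangulation of the circle S^1.)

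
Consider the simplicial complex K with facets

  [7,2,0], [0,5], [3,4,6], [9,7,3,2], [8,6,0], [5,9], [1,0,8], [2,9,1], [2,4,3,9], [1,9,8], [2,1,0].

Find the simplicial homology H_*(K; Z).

H_0 = Z,  H_1 = Z^2,  H_2 = 0,  H_3 = 0.

Fix the vertex order 0 < 1 < 2 < 3 < 4 < 5 < 6 < 7 < 8 < 9 and write every simplex with vertices in increasing order. Then dim K = 3 and the simplices of K are:

  0-simplices (10): [0], [1], [2], [3], [4], [5], [6], [7], [8], [9]
  1-simplices (23): [0,1], [0,2], [0,5], [0,6], [0,7], [0,8], [1,2], [1,8], [1,9], [2,3], [2,4], [2,7], [2,9], [3,4], [3,6], [3,7], [3,9], [4,6], [4,9], [5,9], [6,8], [7,9], [8,9]
  2-simplices (14): [0,1,2], [0,1,8], [0,2,7], [0,6,8], [1,2,9], [1,8,9], [2,3,4], [2,3,7], [2,3,9], [2,4,9], [2,7,9], [3,4,6], [3,4,9], [3,7,9]
  3-simplices (2): [2,3,4,9], [2,3,7,9]

Hence C_0 ≅ Z^10, C_1 ≅ Z^23, C_2 ≅ Z^14, C_3 ≅ Z^2.

∂_1: C_1 → C_0 sends each edge [p,q] (with p < q) to q − p. For instance
  ∂[7,9] = [9] − [7].
As a 10×23 matrix over Z this has rank 9, with invariant factors (1,1,1,1,1,1,1,1,1).

Boundary ∂_2: C_2 → C_1 acts by ∂[p,q,r] = [q,r] − [p,r] + [p,q]. For instance
  ∂[2,3,9] = [3,9] − [2,9] + [2,3],
  ∂[2,7,9] = [7,9] − [2,9] + [2,7].
As a 23×14 matrix over Z this has rank 12, with invariant factors (1,1,1,1,1,1,1,1,1,1,1,1).

∂_3: C_3 → C_2 sends each 3-simplex σ to the alternating sum Σ_i (−1)^i (σ with its i-th vertex removed). For instance
  ∂[2,3,4,9] = [3,4,9] − [2,4,9] + [2,3,9] − [2,3,4],
  ∂[2,3,7,9] = [3,7,9] − [2,7,9] + [2,3,9] − [2,3,7].
This gives a 14×2 integer matrix of rank 2; reducing to Smith normal form yields diagonal entries (1,1).

From H_k ≅ ker(∂_k) / im(∂_{k+1}) we obtain:

  H_0: rank C_0 − rank ∂_1 = 10 − 9 = 1, and the invariant factors of ∂_1 are all 1, so H_0 = Z.
  H_1: rank ker ∂_1 − rank ∂_2 = (23 − 9) − 12 = 2, and the invariant factors of ∂_2 are all 1, so H_1 = Z^2.
  H_2: rank ker ∂_2 − rank ∂_3 = (14 − 12) − 2 = 0, and the invariant factors of ∂_3 are all 1, so H_2 = 0.
  H_3: rank ker ∂_3 − rank ∂_4 = (2 − 2) − 0 = 0, and there is no ∂_4, so H_3 = 0.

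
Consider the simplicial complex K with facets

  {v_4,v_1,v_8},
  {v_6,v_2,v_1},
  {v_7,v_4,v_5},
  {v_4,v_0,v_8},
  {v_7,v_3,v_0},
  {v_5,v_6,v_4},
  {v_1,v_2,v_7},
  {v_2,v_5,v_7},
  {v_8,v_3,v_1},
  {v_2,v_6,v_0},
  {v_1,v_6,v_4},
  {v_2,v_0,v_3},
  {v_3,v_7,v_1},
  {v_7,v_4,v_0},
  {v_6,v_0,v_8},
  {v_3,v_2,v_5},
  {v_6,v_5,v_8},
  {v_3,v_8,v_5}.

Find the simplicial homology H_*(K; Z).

We work with the vertex ordering v_0 < v_1 < v_2 < v_3 < v_4 < v_5 < v_6 < v_7 < v_8. The simplices of K, each written with vertices in increasing order, are:

  0-simplices (9): [v_0], [v_1], [v_2], [v_3], [v_4], [v_5], [v_6], [v_7], [v_8]
  1-simplices (27): (27 of them)
  2-simplices (18): (18 of them)

Hence C_0 ≅ Z^9, C_1 ≅ Z^27, C_2 ≅ Z^18.

∂_1: C_1 → C_0 is given by ∂[p,q] = [q] − [p].
This gives a 9×27 integer matrix of rank 8; reducing to Smith normal form yields diagonal entries (1,1,1,1,1,1,1,1).

Boundary ∂_2: C_2 → C_1 maps a triangle to the signed sum of its edges. For instance
  ∂[v_0,v_4,v_7] = [v_4,v_7] − [v_0,v_7] + [v_0,v_4],
  ∂[v_1,v_2,v_6] = [v_2,v_6] − [v_1,v_6] + [v_1,v_2].
The 27×18 boundary matrix has rank 18 and Smith normal form diag(1,1,1,1,1,1,1,1,1,1,1,1,1,1,1,1,1,2).

Reading off H_k = ker ∂_k / im ∂_{k+1}:

  H_0: rank C_0 − rank ∂_1 = 9 − 8 = 1, and the invariant factors of ∂_1 are all 1, so H_0 = Z.
  H_1: rank ker ∂_1 − rank ∂_2 = (27 − 8) − 18 = 1, and ∂_2 has invariant factor 2 > 1, so H_1 = Z ⊕ Z/2Z.
  H_2: rank ker ∂_2 − rank ∂_3 = (18 − 18) − 0 = 0, and there is no ∂_3, so H_2 = 0.

H_0 ≅ Z,  H_1 ≅ Z ⊕ Z/2Z,  H_2 = 0.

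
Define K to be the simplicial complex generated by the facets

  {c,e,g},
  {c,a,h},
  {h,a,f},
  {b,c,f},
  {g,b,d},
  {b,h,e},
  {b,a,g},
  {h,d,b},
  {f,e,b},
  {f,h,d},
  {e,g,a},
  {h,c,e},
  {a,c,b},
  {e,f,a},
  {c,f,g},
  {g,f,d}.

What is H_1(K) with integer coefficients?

H_1 = Z^2.

Order the vertices as a < b < c < d < e < f < g < h. Listing each simplex with vertices in this order, K has dimension 2 with simplices:

  0-simplices (8): a, b, c, d, e, f, g, h
  1-simplices (24): ab, ac, ae, af, ag, ah, bc, bd, be, bf, bg, bh, ce, cf, cg, ch, df, dg, dh, ef, eg, eh, fg, fh
  2-simplices (16): abc, abg, ach, aef, aeg, afh, bcf, bdg, bdh, bef, beh, ceg, ceh, cfg, dfg, dfh

giving chain groups C_0 ≅ Z^8, C_1 ≅ Z^24, C_2 ≅ Z^16.

The boundary map ∂_1: C_1 → C_0 is given by ∂[p,q] = [q] − [p].
This gives a 8×24 integer matrix of rank 7; reducing to Smith normal form yields diagonal entries (1,1,1,1,1,1,1).

The boundary map ∂_2: C_2 → C_1 sends each 2-simplex [p,q,r] to [q,r] − [p,r] + [p,q]. For instance
  ∂aef = ef − af + ae,
  ∂beh = eh − bh + be.
This gives a 24×16 integer matrix of rank 15; reducing to Smith normal form yields diagonal entries (1,1,1,1,1,1,1,1,1,1,1,1,1,1,1).

Computing H_k = (kernel of ∂_k) / (image of ∂_{k+1}):

  H_1: rank ker ∂_1 − rank ∂_2 = (24 − 7) − 15 = 2, and the invariant factors of ∂_2 are all 1, so H_1 ≅ Z^2.

(K is a triangulation of the torus T^2.)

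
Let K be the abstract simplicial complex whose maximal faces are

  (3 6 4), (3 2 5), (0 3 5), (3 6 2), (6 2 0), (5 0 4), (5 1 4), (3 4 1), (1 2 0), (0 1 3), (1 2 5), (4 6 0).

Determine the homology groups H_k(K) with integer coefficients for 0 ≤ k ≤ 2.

K has 7 vertices, 18 edges, 12 triangles.
rank ∂_0 = 0, rank ∂_1 = 6 ⇒ b_0 = 7 − 0 − 6 = 1; all invariant factors of ∂_1 are 1 so no torsion. So H_0 = Z.
rank ∂_1 = 6, rank ∂_2 = 12 ⇒ b_1 = 18 − 6 − 12 = 0; ∂_2 has invariant factor(s) [2] giving torsion. So H_1 = Z_2.
rank ∂_2 = 12, rank ∂_3 = 0 ⇒ b_2 = 12 − 12 − 0 = 0. So H_2 = 0.

H_0 ≅ Z,  H_1 ≅ Z_2,  H_2 = 0.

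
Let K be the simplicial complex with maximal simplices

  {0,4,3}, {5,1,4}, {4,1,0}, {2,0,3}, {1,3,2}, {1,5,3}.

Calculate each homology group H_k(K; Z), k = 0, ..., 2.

Order the vertices as 0 < 1 < 2 < 3 < 4 < 5. Listing each simplex with vertices in this order, K has dimension 2 with simplices:

  0-simplices (6): [0], [1], [2], [3], [4], [5]
  1-simplices (12): [0,1], [0,2], [0,3], [0,4], [1,2], [1,3], [1,4], [1,5], [2,3], [3,4], [3,5], [4,5]
  2-simplices (6): [0,1,4], [0,2,3], [0,3,4], [1,2,3], [1,3,5], [1,4,5]

so the chain groups are C_0 ≅ Z^6, C_1 ≅ Z^12, C_2 ≅ Z^6.

∂_1: C_1 → C_0 maps an edge to its endpoints' difference, ∂[p,q] = q − p.
This gives a 6×12 integer matrix of rank 5; reducing to Smith normal form yields diagonal entries (1,1,1,1,1).

The boundary map ∂_2: C_2 → C_1 acts by ∂[p,q,r] = [q,r] − [p,r] + [p,q]. For instance
  ∂[1,3,5] = [3,5] − [1,5] + [1,3],
  ∂[0,2,3] = [2,3] − [0,3] + [0,2].
The resulting 12×6 matrix has rank 6, and its Smith normal form has invariant factors (1,1,1,1,1,1).

From H_k ≅ ker(∂_k) / im(∂_{k+1}) we obtain:

  H_0: rank C_0 − rank ∂_1 = 6 − 5 = 1, and the invariant factors of ∂_1 are all 1, so H_0 ≅ Z.
  H_1: rank ker ∂_1 − rank ∂_2 = (12 − 5) − 6 = 1, and the invariant factors of ∂_2 are all 1, so H_1 ≅ Z.
  H_2: rank ker ∂_2 − rank ∂_3 = (6 − 6) − 0 = 0, and there is no ∂_3, so H_2 ≅ 0.

As a check, the Euler characteristic is 6 − 12 + 6 = 0, which agrees with 1 − 1 + 0 = 0.

H_0 = Z,  H_1 = Z,  H_2 = 0.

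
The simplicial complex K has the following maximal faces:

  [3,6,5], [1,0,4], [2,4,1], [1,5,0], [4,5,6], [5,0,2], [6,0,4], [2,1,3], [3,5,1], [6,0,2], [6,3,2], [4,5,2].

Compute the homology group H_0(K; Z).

H_0 = Z.

Fix the vertex order 0 < 1 < 2 < 3 < 4 < 5 < 6 and write every simplex with vertices in increasing order. Then dim K = 2 and the simplices of K are:

  0-simplices (7): [0], [1], [2], [3], [4], [5], [6]
  1-simplices (18): [0,1], [0,2], [0,4], [0,5], [0,6], [1,2], [1,3], [1,4], [1,5], [2,3], [2,4], [2,5], [2,6], [3,5], [3,6], [4,5], [4,6], [5,6]
  2-simplices (12): [0,1,4], [0,1,5], [0,2,5], [0,2,6], [0,4,6], [1,2,3], [1,2,4], [1,3,5], [2,3,6], [2,4,5], [3,5,6], [4,5,6]

so the chain groups are C_0 ≅ Z^7, C_1 ≅ Z^18, C_2 ≅ Z^12.

Boundary ∂_1: C_1 → C_0 sends each edge [p,q] (with p < q) to q − p.
The resulting 7×18 matrix has rank 6, and its Smith normal form has invariant factors (1,1,1,1,1,1).

The boundary map ∂_2: C_2 → C_1 sends each 2-simplex [p,q,r] to [q,r] − [p,r] + [p,q]. For instance
  ∂[4,5,6] = [5,6] − [4,6] + [4,5],
  ∂[0,2,6] = [2,6] − [0,6] + [0,2].
The 18×12 boundary matrix has rank 12 and Smith normal form diag(1,1,1,1,1,1,1,1,1,1,1,2).

Computing H_k = (kernel of ∂_k) / (image of ∂_{k+1}):

  H_0: rank C_0 − rank ∂_1 = 7 − 6 = 1, and the invariant factors of ∂_1 are all 1, so H_0 = Z.

(K is a triangulation of the real projective plane RP^2.)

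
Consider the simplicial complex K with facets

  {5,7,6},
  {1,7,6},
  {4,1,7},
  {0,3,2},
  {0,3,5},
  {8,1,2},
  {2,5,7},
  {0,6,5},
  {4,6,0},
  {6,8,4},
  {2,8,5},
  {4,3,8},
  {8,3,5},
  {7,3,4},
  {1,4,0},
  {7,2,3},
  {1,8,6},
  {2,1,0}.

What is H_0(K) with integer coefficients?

We work with the vertex ordering 0 < 1 < 2 < 3 < 4 < 5 < 6 < 7 < 8. The simplices of K, each written with vertices in increasing order, are:

  0-simplices (9): [0], [1], [2], [3], [4], [5], [6], [7], [8]
  1-simplices (27): (27 of them)
  2-simplices (18): [0,1,2], [0,1,4], [0,2,3], [0,3,5], [0,4,6], [0,5,6], [1,2,8], [1,4,7], [1,6,7], [1,6,8], [2,3,7], [2,5,7], [2,5,8], [3,4,7], [3,4,8], [3,5,8], [4,6,8], [5,6,7]

giving chain groups C_0 ≅ Z^9, C_1 ≅ Z^27, C_2 ≅ Z^18.

Boundary ∂_1: C_1 → C_0 is given by ∂[p,q] = [q] − [p]. For instance
  ∂[4,7] = [7] − [4].
As a 9×27 matrix over Z this has rank 8, with invariant factors (1,1,1,1,1,1,1,1).

The boundary map ∂_2: C_2 → C_1 acts by ∂[p,q,r] = [q,r] − [p,r] + [p,q]. For instance
  ∂[1,6,7] = [6,7] − [1,7] + [1,6],
  ∂[1,6,8] = [6,8] − [1,8] + [1,6].
The resulting 27×18 matrix has rank 18, and its Smith normal form has invariant factors (1,1,1,1,1,1,1,1,1,1,1,1,1,1,1,1,1,2).

From H_k ≅ ker(∂_k) / im(∂_{k+1}) we obtain:

  H_0: rank C_0 − rank ∂_1 = 9 − 8 = 1, and the invariant factors of ∂_1 are all 1, so H_0 = Z.

H_0 ≅ Z.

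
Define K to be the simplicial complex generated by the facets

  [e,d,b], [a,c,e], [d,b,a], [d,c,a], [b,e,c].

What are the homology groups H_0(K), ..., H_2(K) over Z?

H_0 ≅ Z,  H_1 ≅ Z,  H_2 = 0.

K has 5 vertices, 10 edges, 5 triangles.
rank ∂_0 = 0, rank ∂_1 = 4 ⇒ b_0 = 5 − 0 − 4 = 1; all invariant factors of ∂_1 are 1 so no torsion. So H_0 = Z.
rank ∂_1 = 4, rank ∂_2 = 5 ⇒ b_1 = 10 − 4 − 5 = 1; all invariant factors of ∂_2 are 1 so no torsion. So H_1 = Z.
rank ∂_2 = 5, rank ∂_3 = 0 ⇒ b_2 = 5 − 5 − 0 = 0. So H_2 = 0.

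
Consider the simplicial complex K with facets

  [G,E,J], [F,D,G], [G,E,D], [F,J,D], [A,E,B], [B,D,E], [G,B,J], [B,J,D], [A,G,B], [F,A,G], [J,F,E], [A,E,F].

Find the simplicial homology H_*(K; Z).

H_0 ≅ Z,  H_1 ≅ Z/2,  H_2 = 0.

Fix the vertex order A < B < D < E < F < G < J and write every simplex with vertices in increasing order. Then dim K = 2 and the simplices of K are:

  0-simplices (7): A, B, D, E, F, G, J
  1-simplices (18): AB, AE, AF, AG, BD, BE, BG, BJ, DE, DF, DG, DJ, EF, EG, EJ, FG, FJ, GJ
  2-simplices (12): ABE, ABG, AEF, AFG, BDE, BDJ, BGJ, DEG, DFG, DFJ, EFJ, EGJ

giving chain groups C_0 ≅ Z^7, C_1 ≅ Z^18, C_2 ≅ Z^12.

Boundary ∂_1: C_1 → C_0 maps an edge to its endpoints' difference, ∂[p,q] = q − p.
This gives a 7×18 integer matrix of rank 6; reducing to Smith normal form yields diagonal entries (1,1,1,1,1,1).

The boundary map ∂_2: C_2 → C_1 maps a triangle to the signed sum of its edges. For instance
  ∂ABE = BE − AE + AB,
  ∂DFJ = FJ − DJ + DF.
As a 18×12 matrix over Z this has rank 12, with invariant factors (1,1,1,1,1,1,1,1,1,1,1,2).

Now H_k = ker ∂_k / im ∂_{k+1}, so:

  H_0: rank C_0 − rank ∂_1 = 7 − 6 = 1, and the invariant factors of ∂_1 are all 1, so H_0 ≅ Z.
  H_1: rank ker ∂_1 − rank ∂_2 = (18 − 6) − 12 = 0, and ∂_2 has invariant factor 2 > 1, so H_1 ≅ Z/2.
  H_2: rank ker ∂_2 − rank ∂_3 = (12 − 12) − 0 = 0, and there is no ∂_3, so H_2 ≅ 0.

As a check, the Euler characteristic is 7 − 18 + 12 = 1, which agrees with 1 − 0 + 0 = 1.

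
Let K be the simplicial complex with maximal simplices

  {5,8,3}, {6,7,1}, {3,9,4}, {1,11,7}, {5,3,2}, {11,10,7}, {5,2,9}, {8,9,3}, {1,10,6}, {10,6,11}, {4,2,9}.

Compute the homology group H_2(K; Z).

H_2 = 0.

Fix the vertex order 1 < 2 < 3 < 4 < 5 < 6 < 7 < 8 < 9 < 10 < 11 and write every simplex with vertices in increasing order. Then dim K = 2 and the simplices of K are:

  0-simplices (11): [1], [2], [3], [4], [5], [6], [7], [8], [9], [10], [11]
  1-simplices (22): [1,6], [1,7], [1,10], [1,11], [2,3], [2,4], [2,5], [2,9], [3,4], [3,5], [3,8], [3,9], [4,9], [5,8], [5,9], [6,7], [6,10], [6,11], [7,10], [7,11], [8,9], [10,11]
  2-simplices (11): [1,6,7], [1,6,10], [1,7,11], [2,3,5], [2,4,9], [2,5,9], [3,4,9], [3,5,8], [3,8,9], [6,10,11], [7,10,11]

Hence C_0 ≅ Z^11, C_1 ≅ Z^22, C_2 ≅ Z^11.

∂_1: C_1 → C_0 sends each edge [p,q] (with p < q) to q − p. For instance
  ∂[7,10] = [10] − [7].
The 11×22 boundary matrix has rank 9 and Smith normal form diag(1,1,1,1,1,1,1,1,1).

∂_2: C_2 → C_1 maps a triangle to the signed sum of its edges. For instance
  ∂[2,5,9] = [5,9] − [2,9] + [2,5],
  ∂[3,5,8] = [5,8] − [3,8] + [3,5].
The resulting 22×11 matrix has rank 11, and its Smith normal form has invariant factors (1,1,1,1,1,1,1,1,1,1,1).

Reading off H_k = ker ∂_k / im ∂_{k+1}:

  H_2: rank ker ∂_2 − rank ∂_3 = (11 − 11) − 0 = 0, and there is no ∂_3, so H_2 ≅ 0.

(K is a triangulation of the disjoint union of the Möbius band and the cylinder S^1 x I.)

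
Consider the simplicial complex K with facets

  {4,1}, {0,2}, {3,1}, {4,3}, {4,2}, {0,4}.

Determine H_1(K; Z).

H_1 ≅ Z^2.

We work with the vertex ordering 0 < 1 < 2 < 3 < 4. The simplices of K, each written with vertices in increasing order, are:

  0-simplices (5): [0], [1], [2], [3], [4]
  1-simplices (6): [0,2], [0,4], [1,3], [1,4], [2,4], [3,4]

giving chain groups C_0 ≅ Z^5, C_1 ≅ Z^6.

The boundary map ∂_1: C_1 → C_0 maps an edge to its endpoints' difference, ∂[p,q] = q − p.
This gives a 5×6 integer matrix of rank 4; reducing to Smith normal form yields diagonal entries (1,1,1,1).

From H_k ≅ ker(∂_k) / im(∂_{k+1}) we obtain:

  H_1: rank ker ∂_1 − rank ∂_2 = (6 − 4) − 0 = 2, and there is no ∂_2, so H_1 = Z^2.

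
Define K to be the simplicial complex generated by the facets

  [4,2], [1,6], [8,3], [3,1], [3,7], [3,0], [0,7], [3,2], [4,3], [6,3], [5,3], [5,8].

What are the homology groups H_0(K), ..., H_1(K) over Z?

Fix the vertex order 0 < 1 < 2 < 3 < 4 < 5 < 6 < 7 < 8 and write every simplex with vertices in increasing order. Then dim K = 1 and the simplices of K are:

  0-simplices (9): [0], [1], [2], [3], [4], [5], [6], [7], [8]
  1-simplices (12): [0,3], [0,7], [1,3], [1,6], [2,3], [2,4], [3,4], [3,5], [3,6], [3,7], [3,8], [5,8]

Hence C_0 ≅ Z^9, C_1 ≅ Z^12.

∂_1: C_1 → C_0 sends each edge [p,q] (with p < q) to q − p.
As a 9×12 matrix over Z this has rank 8, with invariant factors (1,1,1,1,1,1,1,1).

Reading off H_k = ker ∂_k / im ∂_{k+1}:

  H_0: rank C_0 − rank ∂_1 = 9 − 8 = 1, and the invariant factors of ∂_1 are all 1, so H_0 = Z.
  H_1: rank ker ∂_1 − rank ∂_2 = (12 − 8) − 0 = 4, and there is no ∂_2, so H_1 = Z^4.

(K is a triangulation of a wedge of 4 circles.)

H_0 = Z,  H_1 = Z^4.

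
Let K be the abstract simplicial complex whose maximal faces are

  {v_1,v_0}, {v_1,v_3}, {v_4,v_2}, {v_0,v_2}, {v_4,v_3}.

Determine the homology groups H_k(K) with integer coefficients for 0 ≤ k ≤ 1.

H_0 ≅ Z,  H_1 ≅ Z.

Take the total order v_0 < v_1 < v_2 < v_3 < v_4 on the vertex set. Then K (dimension 1) consists of the simplices:

  0-simplices (5): [v_0], [v_1], [v_2], [v_3], [v_4]
  1-simplices (5): [v_0,v_1], [v_0,v_2], [v_1,v_3], [v_2,v_4], [v_3,v_4]

so the chain groups are C_0 ≅ Z^5, C_1 ≅ Z^5.

The boundary map ∂_1: C_1 → C_0 is given by ∂[p,q] = [q] − [p].
As a 5×5 matrix over Z this has rank 4, with invariant factors (1,1,1,1).

From H_k ≅ ker(∂_k) / im(∂_{k+1}) we obtain:

  H_0: rank C_0 − rank ∂_1 = 5 − 4 = 1, and the invariant factors of ∂_1 are all 1, so H_0 ≅ Z.
  H_1: rank ker ∂_1 − rank ∂_2 = (5 − 4) − 0 = 1, and there is no ∂_2, so H_1 ≅ Z.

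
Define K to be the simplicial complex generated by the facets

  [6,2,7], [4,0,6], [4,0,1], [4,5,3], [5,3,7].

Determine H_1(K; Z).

H_1 ≅ Z.

Take the total order 0 < 1 < 2 < 3 < 4 < 5 < 6 < 7 on the vertex set. Then K (dimension 2) consists of the simplices:

  0-simplices (8): [0], [1], [2], [3], [4], [5], [6], [7]
  1-simplices (13): [0,1], [0,4], [0,6], [1,4], [2,6], [2,7], [3,4], [3,5], [3,7], [4,5], [4,6], [5,7], [6,7]
  2-simplices (5): [0,1,4], [0,4,6], [2,6,7], [3,4,5], [3,5,7]

giving chain groups C_0 ≅ Z^8, C_1 ≅ Z^13, C_2 ≅ Z^5.

∂_1: C_1 → C_0 sends each edge [p,q] (with p < q) to q − p. For instance
  ∂[4,5] = [5] − [4].
This gives a 8×13 integer matrix of rank 7; reducing to Smith normal form yields diagonal entries (1,1,1,1,1,1,1).

The boundary map ∂_2: C_2 → C_1 maps a triangle to the signed sum of its edges. For instance
  ∂[3,4,5] = [4,5] − [3,5] + [3,4],
  ∂[0,4,6] = [4,6] − [0,6] + [0,4].
The resulting 13×5 matrix has rank 5, and its Smith normal form has invariant factors (1,1,1,1,1).

Now H_k = ker ∂_k / im ∂_{k+1}, so:

  H_1: rank ker ∂_1 − rank ∂_2 = (13 − 7) − 5 = 1, and the invariant factors of ∂_2 are all 1, so H_1 ≅ Z.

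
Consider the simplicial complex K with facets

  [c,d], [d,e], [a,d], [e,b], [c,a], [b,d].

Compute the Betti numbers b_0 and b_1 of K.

b_0 = 1, b_1 = 2.

Take the total order a < b < c < d < e on the vertex set. Then K (dimension 1) consists of the simplices:

  0-simplices (5): a, b, c, d, e
  1-simplices (6): ac, ad, bd, be, cd, de

so the chain groups are C_0 ≅ Z^5, C_1 ≅ Z^6.

Boundary ∂_1: C_1 → C_0 is given by ∂[p,q] = [q] − [p]. For instance
  ∂be = e − b.
The 5×6 boundary matrix has rank 4 and Smith normal form diag(1,1,1,1).

From H_k ≅ ker(∂_k) / im(∂_{k+1}) we obtain:

  H_0: rank C_0 − rank ∂_1 = 5 − 4 = 1, and the invariant factors of ∂_1 are all 1, so H_0 ≅ Z.
  H_1: rank ker ∂_1 − rank ∂_2 = (6 − 4) − 0 = 2, and there is no ∂_2, so H_1 ≅ Z^2.

Hence the Betti numbers are b_0 = 1, b_1 = 2.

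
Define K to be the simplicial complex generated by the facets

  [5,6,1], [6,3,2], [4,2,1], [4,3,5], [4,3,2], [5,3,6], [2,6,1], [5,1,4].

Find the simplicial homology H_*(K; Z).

H_0 = Z,  H_1 = 0,  H_2 = Z.

We work with the vertex ordering 1 < 2 < 3 < 4 < 5 < 6. The simplices of K, each written with vertices in increasing order, are:

  0-simplices (6): [1], [2], [3], [4], [5], [6]
  1-simplices (12): [1,2], [1,4], [1,5], [1,6], [2,3], [2,4], [2,6], [3,4], [3,5], [3,6], [4,5], [5,6]
  2-simplices (8): [1,2,4], [1,2,6], [1,4,5], [1,5,6], [2,3,4], [2,3,6], [3,4,5], [3,5,6]

Hence C_0 ≅ Z^6, C_1 ≅ Z^12, C_2 ≅ Z^8.

Boundary ∂_1: C_1 → C_0 sends each edge [p,q] (with p < q) to q − p. For instance
  ∂[4,5] = [5] − [4].
As a 6×12 matrix over Z this has rank 5, with invariant factors (1,1,1,1,1).

Boundary ∂_2: C_2 → C_1 sends each 2-simplex [p,q,r] to [q,r] − [p,r] + [p,q]. For instance
  ∂[1,2,6] = [2,6] − [1,6] + [1,2],
  ∂[1,5,6] = [5,6] − [1,6] + [1,5].
This gives a 12×8 integer matrix of rank 7; reducing to Smith normal form yields diagonal entries (1,1,1,1,1,1,1).

Now H_k = ker ∂_k / im ∂_{k+1}, so:

  H_0: rank C_0 − rank ∂_1 = 6 − 5 = 1, and the invariant factors of ∂_1 are all 1, so H_0 = Z.
  H_1: rank ker ∂_1 − rank ∂_2 = (12 − 5) − 7 = 0, and the invariant factors of ∂_2 are all 1, so H_1 = 0.
  H_2: rank ker ∂_2 − rank ∂_3 = (8 − 7) − 0 = 1, and there is no ∂_3, so H_2 = Z.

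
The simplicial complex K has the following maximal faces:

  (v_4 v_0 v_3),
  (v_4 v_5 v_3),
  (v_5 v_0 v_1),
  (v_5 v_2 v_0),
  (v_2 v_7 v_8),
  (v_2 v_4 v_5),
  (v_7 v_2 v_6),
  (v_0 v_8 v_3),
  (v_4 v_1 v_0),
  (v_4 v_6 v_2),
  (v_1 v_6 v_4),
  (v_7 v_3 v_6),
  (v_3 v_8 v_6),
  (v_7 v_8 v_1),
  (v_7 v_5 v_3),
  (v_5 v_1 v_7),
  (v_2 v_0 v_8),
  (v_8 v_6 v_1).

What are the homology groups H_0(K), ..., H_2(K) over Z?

Take the total order v_0 < v_1 < v_2 < v_3 < v_4 < v_5 < v_6 < v_7 < v_8 on the vertex set. Then K (dimension 2) consists of the simplices:

  0-simplices (9): [v_0], [v_1], [v_2], [v_3], [v_4], [v_5], [v_6], [v_7], [v_8]
  1-simplices (27): (27 of them)
  2-simplices (18): (18 of them)

Hence C_0 ≅ Z^9, C_1 ≅ Z^27, C_2 ≅ Z^18.

Boundary ∂_1: C_1 → C_0 maps an edge to its endpoints' difference, ∂[p,q] = q − p.
The 9×27 boundary matrix has rank 8 and Smith normal form diag(1,1,1,1,1,1,1,1).

Boundary ∂_2: C_2 → C_1 sends each 2-simplex [p,q,r] to [q,r] − [p,r] + [p,q]. For instance
  ∂[v_1,v_4,v_6] = [v_4,v_6] − [v_1,v_6] + [v_1,v_4],
  ∂[v_3,v_4,v_5] = [v_4,v_5] − [v_3,v_5] + [v_3,v_4].
The 27×18 boundary matrix has rank 18 and Smith normal form diag(1,1,1,1,1,1,1,1,1,1,1,1,1,1,1,1,1,2).

Reading off H_k = ker ∂_k / im ∂_{k+1}:

  H_0: rank C_0 − rank ∂_1 = 9 − 8 = 1, and the invariant factors of ∂_1 are all 1, so H_0 = Z.
  H_1: rank ker ∂_1 − rank ∂_2 = (27 − 8) − 18 = 1, and ∂_2 has invariant factor 2 > 1, so H_1 = Z × Z/2.
  H_2: rank ker ∂_2 − rank ∂_3 = (18 − 18) − 0 = 0, and there is no ∂_3, so H_2 = 0.

H_0 ≅ Z,  H_1 ≅ Z × Z/2,  H_2 = 0.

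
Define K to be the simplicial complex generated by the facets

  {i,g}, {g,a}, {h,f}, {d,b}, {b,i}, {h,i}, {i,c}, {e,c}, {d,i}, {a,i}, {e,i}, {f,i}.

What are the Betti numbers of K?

We work with the vertex ordering a < b < c < d < e < f < g < h < i. The simplices of K, each written with vertices in increasing order, are:

  0-simplices (9): a, b, c, d, e, f, g, h, i
  1-simplices (12): ag, ai, bd, bi, ce, ci, di, ei, fh, fi, gi, hi

so the chain groups are C_0 ≅ Z^9, C_1 ≅ Z^12.

∂_1: C_1 → C_0 maps an edge to its endpoints' difference, ∂[p,q] = q − p. For instance
  ∂ei = i − e.
The resulting 9×12 matrix has rank 8, and its Smith normal form has invariant factors (1,1,1,1,1,1,1,1).

Now H_k = ker ∂_k / im ∂_{k+1}, so:

  H_0: rank C_0 − rank ∂_1 = 9 − 8 = 1, and the invariant factors of ∂_1 are all 1, so H_0 = Z.
  H_1: rank ker ∂_1 − rank ∂_2 = (12 − 8) − 0 = 4, and there is no ∂_2, so H_1 = Z^4.

Hence the Betti numbers are b_0 = 1, b_1 = 4.

b_0 = 1, b_1 = 4.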